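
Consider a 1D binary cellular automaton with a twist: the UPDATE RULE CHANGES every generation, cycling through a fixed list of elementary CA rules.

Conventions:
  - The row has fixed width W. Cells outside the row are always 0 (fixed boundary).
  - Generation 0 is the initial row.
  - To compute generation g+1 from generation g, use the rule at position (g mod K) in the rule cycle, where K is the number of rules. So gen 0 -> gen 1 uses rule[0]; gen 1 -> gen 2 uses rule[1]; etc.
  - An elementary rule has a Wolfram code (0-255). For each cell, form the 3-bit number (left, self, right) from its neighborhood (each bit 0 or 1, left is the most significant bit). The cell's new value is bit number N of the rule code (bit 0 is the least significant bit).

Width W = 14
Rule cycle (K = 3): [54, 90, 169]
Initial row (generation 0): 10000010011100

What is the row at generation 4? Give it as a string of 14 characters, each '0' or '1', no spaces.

Answer: 00100101111111

Derivation:
Gen 0: 10000010011100
Gen 1 (rule 54): 11000111100010
Gen 2 (rule 90): 11101100110101
Gen 3 (rule 169): 11011000101010
Gen 4 (rule 54): 00100101111111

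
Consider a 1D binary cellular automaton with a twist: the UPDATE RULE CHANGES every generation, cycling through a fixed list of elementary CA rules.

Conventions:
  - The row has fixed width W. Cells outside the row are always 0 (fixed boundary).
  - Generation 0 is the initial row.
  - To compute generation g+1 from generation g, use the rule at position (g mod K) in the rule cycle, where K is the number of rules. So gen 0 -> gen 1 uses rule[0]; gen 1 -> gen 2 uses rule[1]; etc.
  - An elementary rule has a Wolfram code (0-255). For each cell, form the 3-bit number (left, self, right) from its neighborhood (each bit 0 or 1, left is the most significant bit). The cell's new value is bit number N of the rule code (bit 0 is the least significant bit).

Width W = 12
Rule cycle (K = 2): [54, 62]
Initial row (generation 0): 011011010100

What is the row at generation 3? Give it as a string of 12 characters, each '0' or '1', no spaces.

Gen 0: 011011010100
Gen 1 (rule 54): 100100111110
Gen 2 (rule 62): 111111100001
Gen 3 (rule 54): 000000010011

Answer: 000000010011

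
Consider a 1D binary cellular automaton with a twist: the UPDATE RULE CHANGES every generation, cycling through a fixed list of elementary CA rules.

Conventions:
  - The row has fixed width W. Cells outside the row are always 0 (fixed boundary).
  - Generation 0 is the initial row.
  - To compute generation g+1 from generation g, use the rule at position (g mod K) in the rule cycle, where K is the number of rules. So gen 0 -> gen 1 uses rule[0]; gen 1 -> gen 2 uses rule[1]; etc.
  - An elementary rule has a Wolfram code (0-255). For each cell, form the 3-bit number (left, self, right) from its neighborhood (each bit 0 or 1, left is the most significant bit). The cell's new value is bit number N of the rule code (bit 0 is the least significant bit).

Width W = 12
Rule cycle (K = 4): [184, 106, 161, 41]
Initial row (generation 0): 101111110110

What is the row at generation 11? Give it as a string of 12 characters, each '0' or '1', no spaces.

Answer: 001111001001

Derivation:
Gen 0: 101111110110
Gen 1 (rule 184): 011111101101
Gen 2 (rule 106): 110000111110
Gen 3 (rule 161): 000110011100
Gen 4 (rule 41): 110100010001
Gen 5 (rule 184): 101010001000
Gen 6 (rule 106): 010100010000
Gen 7 (rule 161): 001001000111
Gen 8 (rule 41): 100000010100
Gen 9 (rule 184): 010000001010
Gen 10 (rule 106): 100000010100
Gen 11 (rule 161): 001111001001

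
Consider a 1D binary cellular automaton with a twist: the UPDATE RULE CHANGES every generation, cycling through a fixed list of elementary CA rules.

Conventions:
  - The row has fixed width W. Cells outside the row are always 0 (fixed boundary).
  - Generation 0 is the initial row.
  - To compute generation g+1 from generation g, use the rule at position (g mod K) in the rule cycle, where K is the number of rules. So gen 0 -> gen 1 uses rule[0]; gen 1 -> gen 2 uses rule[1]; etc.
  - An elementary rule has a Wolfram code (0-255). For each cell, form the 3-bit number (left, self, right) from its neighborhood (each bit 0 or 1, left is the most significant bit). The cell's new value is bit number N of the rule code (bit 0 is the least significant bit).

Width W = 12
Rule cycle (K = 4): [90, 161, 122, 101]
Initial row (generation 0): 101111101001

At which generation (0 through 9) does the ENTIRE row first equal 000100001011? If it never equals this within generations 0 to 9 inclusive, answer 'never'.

Gen 0: 101111101001
Gen 1 (rule 90): 001000100110
Gen 2 (rule 161): 100010000000
Gen 3 (rule 122): 010101000000
Gen 4 (rule 101): 011111011111
Gen 5 (rule 90): 110001010001
Gen 6 (rule 161): 000100100100
Gen 7 (rule 122): 001011011010
Gen 8 (rule 101): 101101101110
Gen 9 (rule 90): 001101101011

Answer: never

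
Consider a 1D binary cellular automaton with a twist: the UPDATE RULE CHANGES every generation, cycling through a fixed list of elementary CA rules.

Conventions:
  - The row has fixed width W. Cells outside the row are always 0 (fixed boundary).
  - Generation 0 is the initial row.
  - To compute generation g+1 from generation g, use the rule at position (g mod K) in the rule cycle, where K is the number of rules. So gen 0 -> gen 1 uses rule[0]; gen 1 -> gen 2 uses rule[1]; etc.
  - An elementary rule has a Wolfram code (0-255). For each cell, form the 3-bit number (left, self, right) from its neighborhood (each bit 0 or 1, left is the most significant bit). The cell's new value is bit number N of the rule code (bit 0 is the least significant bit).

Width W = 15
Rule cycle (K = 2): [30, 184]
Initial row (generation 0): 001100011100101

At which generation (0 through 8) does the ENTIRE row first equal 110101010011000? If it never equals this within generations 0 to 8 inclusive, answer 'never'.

Answer: never

Derivation:
Gen 0: 001100011100101
Gen 1 (rule 30): 011010110011101
Gen 2 (rule 184): 010101101011010
Gen 3 (rule 30): 110101001010011
Gen 4 (rule 184): 101010100101010
Gen 5 (rule 30): 101010111101011
Gen 6 (rule 184): 010101111010110
Gen 7 (rule 30): 110101000010101
Gen 8 (rule 184): 101010100001010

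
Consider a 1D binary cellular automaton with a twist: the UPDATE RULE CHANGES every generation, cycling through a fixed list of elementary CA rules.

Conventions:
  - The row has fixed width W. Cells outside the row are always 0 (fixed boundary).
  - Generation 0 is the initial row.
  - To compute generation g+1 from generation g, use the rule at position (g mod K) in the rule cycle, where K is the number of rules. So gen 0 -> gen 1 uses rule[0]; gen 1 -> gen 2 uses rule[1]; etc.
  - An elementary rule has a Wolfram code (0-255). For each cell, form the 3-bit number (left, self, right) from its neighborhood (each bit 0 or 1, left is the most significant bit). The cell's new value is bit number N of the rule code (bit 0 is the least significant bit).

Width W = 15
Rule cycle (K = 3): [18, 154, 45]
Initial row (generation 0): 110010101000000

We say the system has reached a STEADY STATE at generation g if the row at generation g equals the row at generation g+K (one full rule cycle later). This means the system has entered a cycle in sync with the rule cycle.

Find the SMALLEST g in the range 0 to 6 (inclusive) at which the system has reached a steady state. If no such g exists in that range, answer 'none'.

Gen 0: 110010101000000
Gen 1 (rule 18): 001100000100000
Gen 2 (rule 154): 011010001010000
Gen 3 (rule 45): 010110101110111
Gen 4 (rule 18): 100000000000000
Gen 5 (rule 154): 010000000000000
Gen 6 (rule 45): 010111111111111
Gen 7 (rule 18): 100000000000000
Gen 8 (rule 154): 010000000000000
Gen 9 (rule 45): 010111111111111

Answer: 4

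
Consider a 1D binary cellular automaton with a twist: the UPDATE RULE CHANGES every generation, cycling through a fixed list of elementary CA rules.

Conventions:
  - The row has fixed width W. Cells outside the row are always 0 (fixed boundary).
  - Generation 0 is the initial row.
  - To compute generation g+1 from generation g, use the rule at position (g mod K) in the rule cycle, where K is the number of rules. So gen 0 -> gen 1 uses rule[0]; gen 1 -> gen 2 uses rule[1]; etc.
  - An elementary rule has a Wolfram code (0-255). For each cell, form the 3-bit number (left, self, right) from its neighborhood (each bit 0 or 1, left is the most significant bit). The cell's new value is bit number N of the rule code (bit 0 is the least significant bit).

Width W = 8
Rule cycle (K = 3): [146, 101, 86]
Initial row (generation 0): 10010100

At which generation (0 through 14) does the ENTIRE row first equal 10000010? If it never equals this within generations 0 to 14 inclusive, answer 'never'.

Answer: never

Derivation:
Gen 0: 10010100
Gen 1 (rule 146): 01100010
Gen 2 (rule 101): 00101010
Gen 3 (rule 86): 01101011
Gen 4 (rule 146): 10000000
Gen 5 (rule 101): 10111111
Gen 6 (rule 86): 10000001
Gen 7 (rule 146): 01000010
Gen 8 (rule 101): 01011010
Gen 9 (rule 86): 11001011
Gen 10 (rule 146): 00110000
Gen 11 (rule 101): 10010111
Gen 12 (rule 86): 11110001
Gen 13 (rule 146): 01101010
Gen 14 (rule 101): 00111110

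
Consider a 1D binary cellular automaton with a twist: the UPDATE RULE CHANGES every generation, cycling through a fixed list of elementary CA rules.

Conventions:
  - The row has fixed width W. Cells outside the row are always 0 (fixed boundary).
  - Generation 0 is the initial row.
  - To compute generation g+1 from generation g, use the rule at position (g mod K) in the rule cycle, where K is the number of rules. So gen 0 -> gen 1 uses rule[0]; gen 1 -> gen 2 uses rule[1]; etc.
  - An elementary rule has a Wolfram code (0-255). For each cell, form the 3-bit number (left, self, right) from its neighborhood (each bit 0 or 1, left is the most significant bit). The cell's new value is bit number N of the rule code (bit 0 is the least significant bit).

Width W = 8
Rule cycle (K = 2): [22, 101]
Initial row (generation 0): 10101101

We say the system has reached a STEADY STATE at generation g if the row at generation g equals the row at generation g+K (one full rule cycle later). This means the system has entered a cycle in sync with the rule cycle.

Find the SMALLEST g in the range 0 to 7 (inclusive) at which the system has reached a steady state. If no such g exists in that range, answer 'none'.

Answer: 3

Derivation:
Gen 0: 10101101
Gen 1 (rule 22): 10100001
Gen 2 (rule 101): 11101101
Gen 3 (rule 22): 00000001
Gen 4 (rule 101): 11111101
Gen 5 (rule 22): 00000001
Gen 6 (rule 101): 11111101
Gen 7 (rule 22): 00000001
Gen 8 (rule 101): 11111101
Gen 9 (rule 22): 00000001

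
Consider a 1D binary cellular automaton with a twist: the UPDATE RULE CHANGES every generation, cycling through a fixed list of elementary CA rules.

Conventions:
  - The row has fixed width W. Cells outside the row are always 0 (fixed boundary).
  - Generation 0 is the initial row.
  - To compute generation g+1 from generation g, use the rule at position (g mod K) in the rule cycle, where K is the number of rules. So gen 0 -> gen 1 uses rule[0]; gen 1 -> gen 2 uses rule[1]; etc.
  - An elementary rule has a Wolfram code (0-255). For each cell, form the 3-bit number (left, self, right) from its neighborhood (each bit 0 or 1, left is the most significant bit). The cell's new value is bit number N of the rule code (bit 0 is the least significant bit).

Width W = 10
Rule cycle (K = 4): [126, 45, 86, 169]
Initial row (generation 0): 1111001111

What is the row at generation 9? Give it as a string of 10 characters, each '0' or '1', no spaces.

Gen 0: 1111001111
Gen 1 (rule 126): 1001111001
Gen 2 (rule 45): 1001000001
Gen 3 (rule 86): 1111100011
Gen 4 (rule 169): 1111001010
Gen 5 (rule 126): 1001111111
Gen 6 (rule 45): 1001000000
Gen 7 (rule 86): 1111100000
Gen 8 (rule 169): 1111001111
Gen 9 (rule 126): 1001111001

Answer: 1001111001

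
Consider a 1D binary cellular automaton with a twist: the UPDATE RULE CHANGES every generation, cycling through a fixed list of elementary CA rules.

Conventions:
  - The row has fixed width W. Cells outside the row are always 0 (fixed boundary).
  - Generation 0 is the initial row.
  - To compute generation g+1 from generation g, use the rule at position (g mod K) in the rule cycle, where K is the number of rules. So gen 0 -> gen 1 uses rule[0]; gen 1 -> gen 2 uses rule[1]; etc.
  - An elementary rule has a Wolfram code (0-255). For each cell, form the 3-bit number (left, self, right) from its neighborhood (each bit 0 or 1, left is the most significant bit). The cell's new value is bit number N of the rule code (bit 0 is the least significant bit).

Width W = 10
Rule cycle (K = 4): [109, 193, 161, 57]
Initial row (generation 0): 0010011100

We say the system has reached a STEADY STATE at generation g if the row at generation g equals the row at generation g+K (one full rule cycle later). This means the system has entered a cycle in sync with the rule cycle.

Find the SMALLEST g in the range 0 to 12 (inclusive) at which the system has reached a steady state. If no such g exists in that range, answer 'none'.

Answer: none

Derivation:
Gen 0: 0010011100
Gen 1 (rule 109): 1010010101
Gen 2 (rule 193): 0000000000
Gen 3 (rule 161): 1111111111
Gen 4 (rule 57): 1000000000
Gen 5 (rule 109): 1011111111
Gen 6 (rule 193): 0001111111
Gen 7 (rule 161): 1100111110
Gen 8 (rule 57): 1010100001
Gen 9 (rule 109): 1111101101
Gen 10 (rule 193): 0111100100
Gen 11 (rule 161): 0011000001
Gen 12 (rule 57): 1010111100
Gen 13 (rule 109): 1111100101
Gen 14 (rule 193): 0111100000
Gen 15 (rule 161): 0011001111
Gen 16 (rule 57): 1010101000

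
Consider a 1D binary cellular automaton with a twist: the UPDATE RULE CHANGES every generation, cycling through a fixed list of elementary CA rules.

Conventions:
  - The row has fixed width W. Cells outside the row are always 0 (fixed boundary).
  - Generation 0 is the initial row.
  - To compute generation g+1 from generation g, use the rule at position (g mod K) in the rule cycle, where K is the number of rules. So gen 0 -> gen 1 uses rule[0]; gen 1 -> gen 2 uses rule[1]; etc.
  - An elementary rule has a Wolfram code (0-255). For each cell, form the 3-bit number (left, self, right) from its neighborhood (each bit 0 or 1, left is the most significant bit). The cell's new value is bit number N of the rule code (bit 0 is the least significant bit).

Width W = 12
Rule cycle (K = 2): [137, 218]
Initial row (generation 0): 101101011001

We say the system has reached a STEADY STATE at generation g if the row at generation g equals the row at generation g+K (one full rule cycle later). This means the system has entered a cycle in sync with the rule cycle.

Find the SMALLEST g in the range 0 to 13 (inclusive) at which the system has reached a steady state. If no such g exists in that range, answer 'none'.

Answer: 8

Derivation:
Gen 0: 101101011001
Gen 1 (rule 137): 001000010000
Gen 2 (rule 218): 010100101000
Gen 3 (rule 137): 000000000011
Gen 4 (rule 218): 000000000111
Gen 5 (rule 137): 111111110110
Gen 6 (rule 218): 111111110111
Gen 7 (rule 137): 111111100110
Gen 8 (rule 218): 111111111111
Gen 9 (rule 137): 111111111110
Gen 10 (rule 218): 111111111111
Gen 11 (rule 137): 111111111110
Gen 12 (rule 218): 111111111111
Gen 13 (rule 137): 111111111110
Gen 14 (rule 218): 111111111111
Gen 15 (rule 137): 111111111110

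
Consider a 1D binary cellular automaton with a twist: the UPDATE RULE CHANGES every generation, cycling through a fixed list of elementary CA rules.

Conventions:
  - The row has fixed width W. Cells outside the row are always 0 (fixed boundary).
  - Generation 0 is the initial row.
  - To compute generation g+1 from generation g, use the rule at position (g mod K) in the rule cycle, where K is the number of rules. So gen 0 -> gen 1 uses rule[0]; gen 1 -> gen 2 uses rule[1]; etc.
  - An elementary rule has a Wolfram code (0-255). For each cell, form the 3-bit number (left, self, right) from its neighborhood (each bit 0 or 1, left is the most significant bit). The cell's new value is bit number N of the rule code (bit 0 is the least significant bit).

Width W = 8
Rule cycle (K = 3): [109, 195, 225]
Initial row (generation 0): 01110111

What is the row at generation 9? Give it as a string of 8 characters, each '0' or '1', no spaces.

Answer: 11100101

Derivation:
Gen 0: 01110111
Gen 1 (rule 109): 01011101
Gen 2 (rule 195): 10001100
Gen 3 (rule 225): 00100101
Gen 4 (rule 109): 10100111
Gen 5 (rule 195): 00001011
Gen 6 (rule 225): 11100101
Gen 7 (rule 109): 10100111
Gen 8 (rule 195): 00001011
Gen 9 (rule 225): 11100101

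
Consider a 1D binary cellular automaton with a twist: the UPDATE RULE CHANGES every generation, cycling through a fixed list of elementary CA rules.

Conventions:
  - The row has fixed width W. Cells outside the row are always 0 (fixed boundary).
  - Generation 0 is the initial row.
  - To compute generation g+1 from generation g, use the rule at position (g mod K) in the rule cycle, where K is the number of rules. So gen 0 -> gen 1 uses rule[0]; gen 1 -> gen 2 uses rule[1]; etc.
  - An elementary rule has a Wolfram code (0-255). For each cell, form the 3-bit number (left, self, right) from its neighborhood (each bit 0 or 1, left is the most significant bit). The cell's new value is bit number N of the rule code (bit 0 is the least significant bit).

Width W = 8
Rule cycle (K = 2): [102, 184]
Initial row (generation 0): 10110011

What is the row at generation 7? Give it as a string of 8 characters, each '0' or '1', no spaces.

Answer: 00001010

Derivation:
Gen 0: 10110011
Gen 1 (rule 102): 11010101
Gen 2 (rule 184): 10101010
Gen 3 (rule 102): 11111110
Gen 4 (rule 184): 11111101
Gen 5 (rule 102): 00000111
Gen 6 (rule 184): 00000110
Gen 7 (rule 102): 00001010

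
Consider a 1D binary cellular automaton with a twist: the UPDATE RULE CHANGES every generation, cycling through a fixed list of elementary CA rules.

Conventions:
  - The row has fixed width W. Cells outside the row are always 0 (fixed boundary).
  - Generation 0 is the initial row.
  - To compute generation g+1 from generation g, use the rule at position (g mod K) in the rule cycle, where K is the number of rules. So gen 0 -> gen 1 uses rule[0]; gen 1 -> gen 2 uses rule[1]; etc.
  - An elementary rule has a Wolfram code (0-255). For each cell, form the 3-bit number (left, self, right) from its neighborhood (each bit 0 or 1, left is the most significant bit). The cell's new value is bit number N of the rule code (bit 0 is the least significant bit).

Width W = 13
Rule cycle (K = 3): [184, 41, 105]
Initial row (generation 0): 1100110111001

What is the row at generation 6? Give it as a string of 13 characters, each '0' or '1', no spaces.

Gen 0: 1100110111001
Gen 1 (rule 184): 1010101110100
Gen 2 (rule 41): 0101011001001
Gen 3 (rule 105): 0010111000000
Gen 4 (rule 184): 0001110100000
Gen 5 (rule 41): 1101001001111
Gen 6 (rule 105): 1110000001001

Answer: 1110000001001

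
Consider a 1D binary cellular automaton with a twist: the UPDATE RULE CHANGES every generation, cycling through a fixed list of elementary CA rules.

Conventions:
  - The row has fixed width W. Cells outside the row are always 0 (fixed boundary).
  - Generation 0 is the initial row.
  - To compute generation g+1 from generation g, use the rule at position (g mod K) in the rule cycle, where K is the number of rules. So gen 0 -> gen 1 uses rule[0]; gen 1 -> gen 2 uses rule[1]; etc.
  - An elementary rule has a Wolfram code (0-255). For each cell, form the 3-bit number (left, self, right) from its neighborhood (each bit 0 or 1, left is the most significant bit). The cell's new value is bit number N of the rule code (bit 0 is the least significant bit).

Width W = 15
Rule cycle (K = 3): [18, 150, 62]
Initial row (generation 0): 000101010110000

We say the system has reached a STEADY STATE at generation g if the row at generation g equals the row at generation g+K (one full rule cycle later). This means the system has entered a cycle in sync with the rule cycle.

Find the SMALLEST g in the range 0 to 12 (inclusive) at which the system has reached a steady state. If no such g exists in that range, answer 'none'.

Answer: none

Derivation:
Gen 0: 000101010110000
Gen 1 (rule 18): 001000000001000
Gen 2 (rule 150): 011100000011100
Gen 3 (rule 62): 110010000110010
Gen 4 (rule 18): 001101001001101
Gen 5 (rule 150): 010001111110001
Gen 6 (rule 62): 111011000001011
Gen 7 (rule 18): 000000100010000
Gen 8 (rule 150): 000001110111000
Gen 9 (rule 62): 000011001100100
Gen 10 (rule 18): 000100110011010
Gen 11 (rule 150): 001111001100011
Gen 12 (rule 62): 011000111010110
Gen 13 (rule 18): 100101000000001
Gen 14 (rule 150): 111101100000011
Gen 15 (rule 62): 100011010000110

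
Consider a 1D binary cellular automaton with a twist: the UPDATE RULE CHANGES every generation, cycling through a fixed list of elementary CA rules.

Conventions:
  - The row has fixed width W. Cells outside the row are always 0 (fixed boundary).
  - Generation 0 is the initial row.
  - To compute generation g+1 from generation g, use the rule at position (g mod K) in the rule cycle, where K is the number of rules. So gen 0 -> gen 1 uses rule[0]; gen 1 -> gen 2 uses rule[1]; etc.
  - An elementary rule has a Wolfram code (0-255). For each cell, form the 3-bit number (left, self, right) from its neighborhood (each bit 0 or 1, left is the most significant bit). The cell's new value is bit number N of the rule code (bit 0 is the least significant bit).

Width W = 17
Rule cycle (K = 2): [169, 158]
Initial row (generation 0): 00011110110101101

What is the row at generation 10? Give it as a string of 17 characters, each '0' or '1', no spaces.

Gen 0: 00011110110101101
Gen 1 (rule 169): 11011101101011010
Gen 2 (rule 158): 10011001001010011
Gen 3 (rule 169): 00010000000100010
Gen 4 (rule 158): 00111000001110111
Gen 5 (rule 169): 10110011101101110
Gen 6 (rule 158): 10101111001001101
Gen 7 (rule 169): 01011110000001010
Gen 8 (rule 158): 11011101000011011
Gen 9 (rule 169): 10111010011010110
Gen 10 (rule 158): 10110011110010101

Answer: 10110011110010101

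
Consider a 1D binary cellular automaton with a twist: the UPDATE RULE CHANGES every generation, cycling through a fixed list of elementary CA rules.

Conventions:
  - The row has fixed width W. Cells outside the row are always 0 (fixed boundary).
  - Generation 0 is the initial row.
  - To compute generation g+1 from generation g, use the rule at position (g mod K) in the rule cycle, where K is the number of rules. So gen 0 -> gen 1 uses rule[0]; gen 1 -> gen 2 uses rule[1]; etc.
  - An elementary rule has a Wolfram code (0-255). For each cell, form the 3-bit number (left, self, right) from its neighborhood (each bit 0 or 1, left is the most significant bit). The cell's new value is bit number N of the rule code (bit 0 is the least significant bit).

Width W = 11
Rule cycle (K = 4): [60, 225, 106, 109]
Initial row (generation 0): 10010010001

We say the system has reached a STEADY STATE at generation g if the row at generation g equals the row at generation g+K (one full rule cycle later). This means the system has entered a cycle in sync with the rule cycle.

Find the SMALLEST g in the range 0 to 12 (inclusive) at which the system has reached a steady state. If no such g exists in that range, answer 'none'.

Answer: none

Derivation:
Gen 0: 10010010001
Gen 1 (rule 60): 11011011001
Gen 2 (rule 225): 01101101000
Gen 3 (rule 106): 11111110000
Gen 4 (rule 109): 10000010111
Gen 5 (rule 60): 11000011100
Gen 6 (rule 225): 01011001101
Gen 7 (rule 106): 10111011110
Gen 8 (rule 109): 11101110010
Gen 9 (rule 60): 10011001011
Gen 10 (rule 225): 00001000101
Gen 11 (rule 106): 00010001010
Gen 12 (rule 109): 11010101110
Gen 13 (rule 60): 10111111001
Gen 14 (rule 225): 01011111000
Gen 15 (rule 106): 10110001000
Gen 16 (rule 109): 11110101011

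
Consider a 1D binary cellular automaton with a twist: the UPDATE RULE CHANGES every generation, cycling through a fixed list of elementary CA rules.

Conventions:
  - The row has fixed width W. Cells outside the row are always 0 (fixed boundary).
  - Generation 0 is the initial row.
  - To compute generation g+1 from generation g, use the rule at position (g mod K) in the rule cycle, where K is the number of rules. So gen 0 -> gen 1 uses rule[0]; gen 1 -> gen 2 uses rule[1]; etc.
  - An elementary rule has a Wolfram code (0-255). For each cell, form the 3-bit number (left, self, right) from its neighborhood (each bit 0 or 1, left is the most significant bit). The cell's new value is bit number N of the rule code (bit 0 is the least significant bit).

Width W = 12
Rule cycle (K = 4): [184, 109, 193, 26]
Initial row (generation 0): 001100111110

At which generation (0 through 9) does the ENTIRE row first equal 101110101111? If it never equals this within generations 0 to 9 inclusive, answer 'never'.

Gen 0: 001100111110
Gen 1 (rule 184): 001010111101
Gen 2 (rule 109): 101111100111
Gen 3 (rule 193): 000111100011
Gen 4 (rule 26): 001100010110
Gen 5 (rule 184): 001010001101
Gen 6 (rule 109): 101110101111
Gen 7 (rule 193): 000110000111
Gen 8 (rule 26): 001101001100
Gen 9 (rule 184): 001010101010

Answer: 6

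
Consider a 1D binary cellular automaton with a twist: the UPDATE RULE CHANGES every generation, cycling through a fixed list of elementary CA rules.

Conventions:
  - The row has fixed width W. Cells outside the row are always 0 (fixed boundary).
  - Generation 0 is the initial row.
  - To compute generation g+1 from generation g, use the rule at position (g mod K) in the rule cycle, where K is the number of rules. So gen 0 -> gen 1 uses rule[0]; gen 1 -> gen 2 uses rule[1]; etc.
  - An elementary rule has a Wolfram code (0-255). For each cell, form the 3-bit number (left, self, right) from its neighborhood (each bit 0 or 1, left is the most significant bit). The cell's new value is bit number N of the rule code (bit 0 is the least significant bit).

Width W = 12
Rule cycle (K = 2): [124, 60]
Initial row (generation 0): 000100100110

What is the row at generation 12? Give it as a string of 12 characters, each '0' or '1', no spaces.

Answer: 000100000000

Derivation:
Gen 0: 000100100110
Gen 1 (rule 124): 000110110111
Gen 2 (rule 60): 000101101100
Gen 3 (rule 124): 000111111110
Gen 4 (rule 60): 000100000001
Gen 5 (rule 124): 000110000001
Gen 6 (rule 60): 000101000001
Gen 7 (rule 124): 000111100001
Gen 8 (rule 60): 000100010001
Gen 9 (rule 124): 000110011001
Gen 10 (rule 60): 000101010101
Gen 11 (rule 124): 000111111111
Gen 12 (rule 60): 000100000000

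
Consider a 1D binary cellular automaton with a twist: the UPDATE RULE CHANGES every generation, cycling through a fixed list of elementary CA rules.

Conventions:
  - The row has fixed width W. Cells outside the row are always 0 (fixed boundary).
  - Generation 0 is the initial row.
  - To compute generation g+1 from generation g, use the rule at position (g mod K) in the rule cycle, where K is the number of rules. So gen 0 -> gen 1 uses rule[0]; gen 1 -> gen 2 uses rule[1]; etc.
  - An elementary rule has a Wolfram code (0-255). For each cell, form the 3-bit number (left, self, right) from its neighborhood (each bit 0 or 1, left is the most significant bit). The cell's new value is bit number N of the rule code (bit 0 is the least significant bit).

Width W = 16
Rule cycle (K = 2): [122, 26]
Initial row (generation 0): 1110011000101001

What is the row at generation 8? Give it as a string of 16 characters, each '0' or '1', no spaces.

Answer: 1010100100010101

Derivation:
Gen 0: 1110011000101001
Gen 1 (rule 122): 1011111101010110
Gen 2 (rule 26): 0010000000000101
Gen 3 (rule 122): 0101000000001010
Gen 4 (rule 26): 1000100000010001
Gen 5 (rule 122): 0101010000101010
Gen 6 (rule 26): 1000001001000001
Gen 7 (rule 122): 0100010110100010
Gen 8 (rule 26): 1010100100010101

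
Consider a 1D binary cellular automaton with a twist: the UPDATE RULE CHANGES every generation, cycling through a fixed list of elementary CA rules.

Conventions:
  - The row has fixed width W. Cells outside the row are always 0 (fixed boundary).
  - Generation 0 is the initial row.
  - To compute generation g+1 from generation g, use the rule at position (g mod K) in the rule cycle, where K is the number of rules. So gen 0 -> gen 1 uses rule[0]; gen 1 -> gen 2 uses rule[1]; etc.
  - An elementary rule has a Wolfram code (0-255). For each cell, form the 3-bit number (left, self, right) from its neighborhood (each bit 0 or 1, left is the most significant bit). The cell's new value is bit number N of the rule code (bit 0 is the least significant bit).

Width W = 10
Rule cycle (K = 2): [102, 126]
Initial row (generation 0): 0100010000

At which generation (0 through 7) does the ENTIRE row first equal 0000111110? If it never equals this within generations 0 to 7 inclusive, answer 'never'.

Answer: never

Derivation:
Gen 0: 0100010000
Gen 1 (rule 102): 1100110000
Gen 2 (rule 126): 1111111000
Gen 3 (rule 102): 0000001000
Gen 4 (rule 126): 0000011100
Gen 5 (rule 102): 0000100100
Gen 6 (rule 126): 0001111110
Gen 7 (rule 102): 0010000010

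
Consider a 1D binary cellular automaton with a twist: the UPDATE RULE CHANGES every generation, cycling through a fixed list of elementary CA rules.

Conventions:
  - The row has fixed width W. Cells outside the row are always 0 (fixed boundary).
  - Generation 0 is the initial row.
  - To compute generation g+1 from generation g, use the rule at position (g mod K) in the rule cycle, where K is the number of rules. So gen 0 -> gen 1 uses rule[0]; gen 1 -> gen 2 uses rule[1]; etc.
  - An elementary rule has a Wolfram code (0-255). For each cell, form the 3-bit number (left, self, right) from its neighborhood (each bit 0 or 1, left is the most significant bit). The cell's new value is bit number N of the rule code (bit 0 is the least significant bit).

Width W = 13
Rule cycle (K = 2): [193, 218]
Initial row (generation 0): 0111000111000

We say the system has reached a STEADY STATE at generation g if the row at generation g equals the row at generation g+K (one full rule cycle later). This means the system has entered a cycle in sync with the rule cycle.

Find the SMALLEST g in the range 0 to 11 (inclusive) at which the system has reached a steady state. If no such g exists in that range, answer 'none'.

Answer: 6

Derivation:
Gen 0: 0111000111000
Gen 1 (rule 193): 0011010011011
Gen 2 (rule 218): 0111001111011
Gen 3 (rule 193): 0011000111001
Gen 4 (rule 218): 0111101111110
Gen 5 (rule 193): 0011100111110
Gen 6 (rule 218): 0111111111111
Gen 7 (rule 193): 0011111111111
Gen 8 (rule 218): 0111111111111
Gen 9 (rule 193): 0011111111111
Gen 10 (rule 218): 0111111111111
Gen 11 (rule 193): 0011111111111
Gen 12 (rule 218): 0111111111111
Gen 13 (rule 193): 0011111111111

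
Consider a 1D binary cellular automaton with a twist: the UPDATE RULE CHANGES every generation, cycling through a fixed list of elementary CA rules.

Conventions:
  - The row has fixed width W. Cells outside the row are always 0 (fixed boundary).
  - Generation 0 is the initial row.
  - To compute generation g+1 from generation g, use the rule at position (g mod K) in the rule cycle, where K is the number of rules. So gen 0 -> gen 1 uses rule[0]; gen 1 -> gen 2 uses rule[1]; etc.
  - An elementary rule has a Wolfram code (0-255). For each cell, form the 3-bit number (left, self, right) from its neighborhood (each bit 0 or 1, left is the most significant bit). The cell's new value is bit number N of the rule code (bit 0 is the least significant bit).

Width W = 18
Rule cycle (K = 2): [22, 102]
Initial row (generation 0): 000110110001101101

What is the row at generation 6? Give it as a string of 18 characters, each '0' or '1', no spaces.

Gen 0: 000110110001101101
Gen 1 (rule 22): 001000001010000001
Gen 2 (rule 102): 011000011110000011
Gen 3 (rule 22): 100100100001000100
Gen 4 (rule 102): 101101100011001100
Gen 5 (rule 22): 100000010100110010
Gen 6 (rule 102): 100000111101010110

Answer: 100000111101010110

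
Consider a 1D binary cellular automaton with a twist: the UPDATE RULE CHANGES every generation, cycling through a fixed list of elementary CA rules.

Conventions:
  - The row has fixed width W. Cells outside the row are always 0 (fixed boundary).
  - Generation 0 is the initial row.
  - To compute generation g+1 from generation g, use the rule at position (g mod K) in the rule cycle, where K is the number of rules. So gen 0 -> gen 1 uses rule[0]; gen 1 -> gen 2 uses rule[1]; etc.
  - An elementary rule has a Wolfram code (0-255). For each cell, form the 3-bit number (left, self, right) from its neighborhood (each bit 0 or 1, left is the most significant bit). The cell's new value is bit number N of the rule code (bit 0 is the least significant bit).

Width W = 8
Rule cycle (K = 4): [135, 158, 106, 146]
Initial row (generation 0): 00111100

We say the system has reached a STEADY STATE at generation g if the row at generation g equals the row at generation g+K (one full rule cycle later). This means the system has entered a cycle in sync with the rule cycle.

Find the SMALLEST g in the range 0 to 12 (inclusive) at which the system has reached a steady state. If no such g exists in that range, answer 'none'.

Answer: none

Derivation:
Gen 0: 00111100
Gen 1 (rule 135): 11011001
Gen 2 (rule 158): 10010111
Gen 3 (rule 106): 00101101
Gen 4 (rule 146): 01000000
Gen 5 (rule 135): 11011111
Gen 6 (rule 158): 10011110
Gen 7 (rule 106): 00110010
Gen 8 (rule 146): 01001101
Gen 9 (rule 135): 11010001
Gen 10 (rule 158): 10011011
Gen 11 (rule 106): 00111111
Gen 12 (rule 146): 01011110
Gen 13 (rule 135): 11001100
Gen 14 (rule 158): 10111010
Gen 15 (rule 106): 01101100
Gen 16 (rule 146): 10000010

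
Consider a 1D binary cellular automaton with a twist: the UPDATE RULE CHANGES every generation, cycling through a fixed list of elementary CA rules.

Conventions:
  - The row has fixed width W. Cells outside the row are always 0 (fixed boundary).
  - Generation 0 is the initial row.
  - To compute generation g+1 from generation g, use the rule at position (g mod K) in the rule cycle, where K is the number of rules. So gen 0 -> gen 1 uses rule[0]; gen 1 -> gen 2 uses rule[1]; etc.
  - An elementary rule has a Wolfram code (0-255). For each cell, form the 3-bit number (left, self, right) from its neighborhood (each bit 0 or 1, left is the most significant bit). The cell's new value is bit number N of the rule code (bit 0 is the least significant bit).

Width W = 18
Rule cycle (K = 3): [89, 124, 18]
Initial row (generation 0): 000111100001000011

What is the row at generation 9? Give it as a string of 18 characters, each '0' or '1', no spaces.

Answer: 010000000010010000

Derivation:
Gen 0: 000111100001000011
Gen 1 (rule 89): 110100111100111011
Gen 2 (rule 124): 111110100110101111
Gen 3 (rule 18): 000000011000000000
Gen 4 (rule 89): 111111011111111111
Gen 5 (rule 124): 100001110000000001
Gen 6 (rule 18): 010010001000000010
Gen 7 (rule 89): 001001100111111001
Gen 8 (rule 124): 001101110100001101
Gen 9 (rule 18): 010000000010010000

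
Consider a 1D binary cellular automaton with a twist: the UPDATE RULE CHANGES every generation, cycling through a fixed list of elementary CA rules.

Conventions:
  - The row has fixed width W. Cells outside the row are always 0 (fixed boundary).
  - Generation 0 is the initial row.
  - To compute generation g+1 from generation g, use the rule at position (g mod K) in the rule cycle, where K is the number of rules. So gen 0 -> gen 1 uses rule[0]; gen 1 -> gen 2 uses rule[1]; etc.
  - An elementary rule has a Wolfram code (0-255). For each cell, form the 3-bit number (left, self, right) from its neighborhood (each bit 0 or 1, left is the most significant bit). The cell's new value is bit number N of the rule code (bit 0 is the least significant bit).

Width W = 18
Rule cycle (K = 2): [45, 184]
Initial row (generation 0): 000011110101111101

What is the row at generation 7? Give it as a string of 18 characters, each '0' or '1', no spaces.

Gen 0: 000011110101111101
Gen 1 (rule 45): 111010001111000011
Gen 2 (rule 184): 110101001110100010
Gen 3 (rule 45): 101111001001101010
Gen 4 (rule 184): 011110100101010101
Gen 5 (rule 45): 010001100111111111
Gen 6 (rule 184): 001001010111111110
Gen 7 (rule 45): 101001111100000000

Answer: 101001111100000000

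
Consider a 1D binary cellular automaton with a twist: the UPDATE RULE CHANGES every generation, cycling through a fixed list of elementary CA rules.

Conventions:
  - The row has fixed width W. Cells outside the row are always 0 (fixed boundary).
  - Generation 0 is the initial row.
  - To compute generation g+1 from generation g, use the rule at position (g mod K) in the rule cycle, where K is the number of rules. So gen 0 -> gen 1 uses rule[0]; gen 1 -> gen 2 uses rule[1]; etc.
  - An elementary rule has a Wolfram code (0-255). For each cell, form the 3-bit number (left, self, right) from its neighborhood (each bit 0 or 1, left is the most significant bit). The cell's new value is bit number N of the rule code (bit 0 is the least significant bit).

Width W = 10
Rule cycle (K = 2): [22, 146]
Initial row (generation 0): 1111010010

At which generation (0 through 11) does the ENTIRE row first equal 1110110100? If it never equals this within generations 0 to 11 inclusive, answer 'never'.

Gen 0: 1111010010
Gen 1 (rule 22): 0000011111
Gen 2 (rule 146): 0000101110
Gen 3 (rule 22): 0001100001
Gen 4 (rule 146): 0010010010
Gen 5 (rule 22): 0111111111
Gen 6 (rule 146): 1011111110
Gen 7 (rule 22): 1000000001
Gen 8 (rule 146): 0100000010
Gen 9 (rule 22): 1110000111
Gen 10 (rule 146): 0101001010
Gen 11 (rule 22): 1101111011

Answer: never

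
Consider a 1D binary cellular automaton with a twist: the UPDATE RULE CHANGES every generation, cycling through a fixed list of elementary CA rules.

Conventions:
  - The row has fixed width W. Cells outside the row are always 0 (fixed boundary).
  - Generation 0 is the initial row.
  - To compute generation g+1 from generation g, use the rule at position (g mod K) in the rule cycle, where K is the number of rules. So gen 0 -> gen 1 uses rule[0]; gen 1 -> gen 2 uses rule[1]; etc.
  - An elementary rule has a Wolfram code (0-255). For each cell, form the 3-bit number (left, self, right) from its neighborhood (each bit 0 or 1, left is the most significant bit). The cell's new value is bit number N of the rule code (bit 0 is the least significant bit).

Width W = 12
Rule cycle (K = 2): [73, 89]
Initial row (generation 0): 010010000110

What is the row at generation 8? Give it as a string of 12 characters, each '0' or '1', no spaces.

Gen 0: 010010000110
Gen 1 (rule 73): 000000110110
Gen 2 (rule 89): 111110110111
Gen 3 (rule 73): 100010110101
Gen 4 (rule 89): 011000110000
Gen 5 (rule 73): 011010110111
Gen 6 (rule 89): 011000110101
Gen 7 (rule 73): 011010110000
Gen 8 (rule 89): 011000111111

Answer: 011000111111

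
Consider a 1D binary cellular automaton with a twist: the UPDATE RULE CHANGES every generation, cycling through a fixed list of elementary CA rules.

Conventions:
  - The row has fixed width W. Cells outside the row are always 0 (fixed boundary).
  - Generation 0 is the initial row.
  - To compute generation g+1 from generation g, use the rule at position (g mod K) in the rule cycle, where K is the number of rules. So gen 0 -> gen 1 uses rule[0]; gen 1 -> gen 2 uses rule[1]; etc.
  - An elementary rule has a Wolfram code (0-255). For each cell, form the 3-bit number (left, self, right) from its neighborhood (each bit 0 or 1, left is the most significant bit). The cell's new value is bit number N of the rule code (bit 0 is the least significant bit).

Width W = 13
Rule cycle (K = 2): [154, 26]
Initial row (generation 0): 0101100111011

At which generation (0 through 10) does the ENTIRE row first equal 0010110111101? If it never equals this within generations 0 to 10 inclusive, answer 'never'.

Gen 0: 0101100111011
Gen 1 (rule 154): 1001011110010
Gen 2 (rule 26): 0110010001101
Gen 3 (rule 154): 1101101011000
Gen 4 (rule 26): 1001000010100
Gen 5 (rule 154): 0110100100010
Gen 6 (rule 26): 1100011010101
Gen 7 (rule 154): 1010110000000
Gen 8 (rule 26): 0000101000000
Gen 9 (rule 154): 0001000100000
Gen 10 (rule 26): 0010101010000

Answer: never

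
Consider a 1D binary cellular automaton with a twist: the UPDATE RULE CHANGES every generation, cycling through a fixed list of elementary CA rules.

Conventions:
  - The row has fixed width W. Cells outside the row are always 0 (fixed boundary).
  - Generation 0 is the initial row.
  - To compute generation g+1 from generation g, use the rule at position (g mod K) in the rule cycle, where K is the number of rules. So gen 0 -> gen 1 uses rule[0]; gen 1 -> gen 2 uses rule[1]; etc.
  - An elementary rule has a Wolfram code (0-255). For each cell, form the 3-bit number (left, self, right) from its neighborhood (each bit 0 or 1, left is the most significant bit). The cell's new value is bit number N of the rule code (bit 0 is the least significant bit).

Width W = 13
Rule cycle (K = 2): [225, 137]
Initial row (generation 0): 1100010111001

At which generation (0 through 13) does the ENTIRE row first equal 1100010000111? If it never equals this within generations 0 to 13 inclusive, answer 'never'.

Gen 0: 1100010111001
Gen 1 (rule 225): 0101001011000
Gen 2 (rule 137): 0000000010011
Gen 3 (rule 225): 1111111000001
Gen 4 (rule 137): 1111110011100
Gen 5 (rule 225): 0111110001101
Gen 6 (rule 137): 0111100101000
Gen 7 (rule 225): 0011100010011
Gen 8 (rule 137): 1011001000010
Gen 9 (rule 225): 0101000011000
Gen 10 (rule 137): 0000011010011
Gen 11 (rule 225): 1111001100001
Gen 12 (rule 137): 1110001001100
Gen 13 (rule 225): 0110100000101

Answer: never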